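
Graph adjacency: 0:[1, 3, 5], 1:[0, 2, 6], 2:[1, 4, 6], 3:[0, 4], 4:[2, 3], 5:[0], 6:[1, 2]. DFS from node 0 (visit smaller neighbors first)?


DFS stack-based: start with [0]
Visit order: [0, 1, 2, 4, 3, 6, 5]


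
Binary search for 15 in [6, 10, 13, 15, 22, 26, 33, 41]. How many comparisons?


Search for 15:
[0,7] mid=3 arr[3]=15
Total: 1 comparisons


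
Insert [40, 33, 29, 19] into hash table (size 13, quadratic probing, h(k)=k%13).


Insertions: 40->slot 1; 33->slot 7; 29->slot 3; 19->slot 6
Table: [None, 40, None, 29, None, None, 19, 33, None, None, None, None, None]


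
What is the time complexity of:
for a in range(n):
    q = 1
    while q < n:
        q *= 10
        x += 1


Per nesting level: O(n) * O(log n) = O(n log n)
Complexity: O(n log n)


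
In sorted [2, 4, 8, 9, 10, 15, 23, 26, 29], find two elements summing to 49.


Two pointers: lo=0, hi=8
Found pair: (23, 26) summing to 49


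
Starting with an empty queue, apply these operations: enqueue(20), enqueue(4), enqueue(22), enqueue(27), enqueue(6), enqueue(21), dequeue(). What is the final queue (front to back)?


enqueue(20) -> [20]
enqueue(4) -> [20, 4]
enqueue(22) -> [20, 4, 22]
enqueue(27) -> [20, 4, 22, 27]
enqueue(6) -> [20, 4, 22, 27, 6]
enqueue(21) -> [20, 4, 22, 27, 6, 21]
dequeue() returns 20 -> [4, 22, 27, 6, 21]
Final queue (front to back): [4, 22, 27, 6, 21]


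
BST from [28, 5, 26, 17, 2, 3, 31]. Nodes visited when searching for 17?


BST root = 28
Search for 17: compare at each node
Path: [28, 5, 26, 17]


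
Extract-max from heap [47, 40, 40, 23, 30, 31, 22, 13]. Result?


Max = 47
Replace root with last, heapify down
Resulting heap: [40, 30, 40, 23, 13, 31, 22]


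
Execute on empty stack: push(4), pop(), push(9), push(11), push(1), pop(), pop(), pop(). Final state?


push(4) -> [4]
pop() returns 4 -> []
push(9) -> [9]
push(11) -> [9, 11]
push(1) -> [9, 11, 1]
pop() returns 1 -> [9, 11]
pop() returns 11 -> [9]
pop() returns 9 -> []
Final stack (bottom to top): []


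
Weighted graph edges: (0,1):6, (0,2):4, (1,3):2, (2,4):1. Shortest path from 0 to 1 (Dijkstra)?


Dijkstra from 0:
Distances: {0: 0, 1: 6, 2: 4, 3: 8, 4: 5}
Shortest distance to 1 = 6, path = [0, 1]


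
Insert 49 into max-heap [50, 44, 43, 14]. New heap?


Append 49: [50, 44, 43, 14, 49]
Bubble up: swap idx 4(49) with idx 1(44)
Result: [50, 49, 43, 14, 44]


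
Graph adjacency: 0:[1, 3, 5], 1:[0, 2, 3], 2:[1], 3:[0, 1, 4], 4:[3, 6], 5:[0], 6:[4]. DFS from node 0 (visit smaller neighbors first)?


DFS stack-based: start with [0]
Visit order: [0, 1, 2, 3, 4, 6, 5]


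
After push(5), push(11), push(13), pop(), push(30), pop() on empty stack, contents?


push(5) -> [5]
push(11) -> [5, 11]
push(13) -> [5, 11, 13]
pop() returns 13 -> [5, 11]
push(30) -> [5, 11, 30]
pop() returns 30 -> [5, 11]
Final stack (bottom to top): [5, 11]


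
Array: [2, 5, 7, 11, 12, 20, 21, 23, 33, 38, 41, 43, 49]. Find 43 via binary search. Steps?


Search for 43:
[0,12] mid=6 arr[6]=21
[7,12] mid=9 arr[9]=38
[10,12] mid=11 arr[11]=43
Total: 3 comparisons


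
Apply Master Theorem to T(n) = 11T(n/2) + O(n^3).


a=11, b=2, c=3. log_2(11)=3.459 > c=3. Case 1: O(n^log_b(a)) = O(n^3.459)
Complexity: O(n^3.459)


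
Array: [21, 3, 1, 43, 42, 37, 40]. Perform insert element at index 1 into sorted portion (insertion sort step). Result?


After one pass: [3, 21, 1, 43, 42, 37, 40]


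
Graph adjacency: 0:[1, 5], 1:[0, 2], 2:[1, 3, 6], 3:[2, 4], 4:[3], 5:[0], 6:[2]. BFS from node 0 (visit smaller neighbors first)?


BFS queue: start with [0]
Visit order: [0, 1, 5, 2, 3, 6, 4]


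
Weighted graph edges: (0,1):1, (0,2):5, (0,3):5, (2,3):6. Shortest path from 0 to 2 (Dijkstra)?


Dijkstra from 0:
Distances: {0: 0, 1: 1, 2: 5, 3: 5}
Shortest distance to 2 = 5, path = [0, 2]


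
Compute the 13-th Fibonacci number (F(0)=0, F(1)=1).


F(n)=F(n-1)+F(n-2)
...F(11)=89, F(12)=144, F(13)=233


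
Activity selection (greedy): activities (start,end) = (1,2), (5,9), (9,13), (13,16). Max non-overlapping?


Greedy: pick earliest-ending, then skip overlaps.
Selected (4 activities): [(1, 2), (5, 9), (9, 13), (13, 16)]


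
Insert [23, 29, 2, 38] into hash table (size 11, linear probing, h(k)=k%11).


Insertions: 23->slot 1; 29->slot 7; 2->slot 2; 38->slot 5
Table: [None, 23, 2, None, None, 38, None, 29, None, None, None]


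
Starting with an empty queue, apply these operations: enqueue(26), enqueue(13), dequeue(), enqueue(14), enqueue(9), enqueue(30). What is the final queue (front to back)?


enqueue(26) -> [26]
enqueue(13) -> [26, 13]
dequeue() returns 26 -> [13]
enqueue(14) -> [13, 14]
enqueue(9) -> [13, 14, 9]
enqueue(30) -> [13, 14, 9, 30]
Final queue (front to back): [13, 14, 9, 30]


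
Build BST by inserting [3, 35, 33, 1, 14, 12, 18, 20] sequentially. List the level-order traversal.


Root = 3; build tree by BST insertion.
Level-Order traversal: [3, 1, 35, 33, 14, 12, 18, 20]


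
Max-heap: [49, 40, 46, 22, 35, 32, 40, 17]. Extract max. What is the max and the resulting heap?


Max = 49
Replace root with last, heapify down
Resulting heap: [46, 40, 40, 22, 35, 32, 17]


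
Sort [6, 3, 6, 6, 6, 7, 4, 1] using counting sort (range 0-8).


Count array: [0, 1, 0, 1, 1, 0, 4, 1, 0]
Reconstruct: [1, 3, 4, 6, 6, 6, 6, 7]


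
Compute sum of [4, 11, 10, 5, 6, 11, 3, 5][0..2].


Prefix sums: [0, 4, 15, 25, 30, 36, 47, 50, 55]
Sum[0..2] = prefix[3] - prefix[0] = 25 - 0 = 25


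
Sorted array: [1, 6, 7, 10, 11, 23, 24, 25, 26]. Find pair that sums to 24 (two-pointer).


Two pointers: lo=0, hi=8
Found pair: (1, 23) summing to 24


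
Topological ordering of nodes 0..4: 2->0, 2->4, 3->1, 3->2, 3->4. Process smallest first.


Kahn's algorithm, process smallest node first
Order: [3, 1, 2, 0, 4]


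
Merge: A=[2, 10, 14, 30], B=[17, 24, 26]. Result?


Compare heads, take smaller each step.
Merged: [2, 10, 14, 17, 24, 26, 30]


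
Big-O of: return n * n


Analysis: constant-time operation, no loop
Complexity: O(1)


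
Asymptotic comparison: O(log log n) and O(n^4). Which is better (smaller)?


double-logarithmic grows slower than quartic
O(log log n) is asymptotically smaller; O(n^4) grows faster


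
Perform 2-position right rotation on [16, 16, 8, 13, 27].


Right rotate by 2: [13, 27, 16, 16, 8]


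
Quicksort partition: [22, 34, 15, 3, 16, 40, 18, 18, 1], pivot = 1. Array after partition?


Elements <= 1 go left of pivot.
Result: [1, 34, 15, 3, 16, 40, 18, 18, 22], pivot at index 0


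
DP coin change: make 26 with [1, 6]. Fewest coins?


dp[0]=0; dp[i]=1+min(dp[i-c] for c in coins)
...dp[21]=6, dp[22]=7, dp[23]=8, dp[24]=4, dp[25]=5, dp[26]=6
Minimum coins for 26 = 6


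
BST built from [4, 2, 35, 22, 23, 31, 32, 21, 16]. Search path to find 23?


BST root = 4
Search for 23: compare at each node
Path: [4, 35, 22, 23]


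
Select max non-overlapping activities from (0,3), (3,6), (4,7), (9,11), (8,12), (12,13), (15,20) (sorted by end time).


Greedy: pick earliest-ending, then skip overlaps.
Selected (5 activities): [(0, 3), (3, 6), (9, 11), (12, 13), (15, 20)]


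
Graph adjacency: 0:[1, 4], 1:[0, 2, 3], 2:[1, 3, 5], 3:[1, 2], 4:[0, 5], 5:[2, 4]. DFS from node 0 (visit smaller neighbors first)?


DFS stack-based: start with [0]
Visit order: [0, 1, 2, 3, 5, 4]


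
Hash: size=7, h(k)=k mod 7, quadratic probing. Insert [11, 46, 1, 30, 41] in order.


Insertions: 11->slot 4; 46->slot 5; 1->slot 1; 30->slot 2; 41->slot 6
Table: [None, 1, 30, None, 11, 46, 41]


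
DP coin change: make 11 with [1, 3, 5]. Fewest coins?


dp[0]=0; dp[i]=1+min(dp[i-c] for c in coins)
...dp[6]=2, dp[7]=3, dp[8]=2, dp[9]=3, dp[10]=2, dp[11]=3
Minimum coins for 11 = 3


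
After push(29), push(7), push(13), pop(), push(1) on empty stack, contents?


push(29) -> [29]
push(7) -> [29, 7]
push(13) -> [29, 7, 13]
pop() returns 13 -> [29, 7]
push(1) -> [29, 7, 1]
Final stack (bottom to top): [29, 7, 1]


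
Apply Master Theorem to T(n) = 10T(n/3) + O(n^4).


a=10, b=3, c=4. log_3(10)=2.096 < c=4. Case 3: O(n^c) = O(n^4)
Complexity: O(n^4)


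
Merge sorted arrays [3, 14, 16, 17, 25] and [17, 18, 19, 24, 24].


Compare heads, take smaller each step.
Merged: [3, 14, 16, 17, 17, 18, 19, 24, 24, 25]


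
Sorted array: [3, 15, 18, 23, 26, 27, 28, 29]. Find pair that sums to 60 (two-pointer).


Two pointers: lo=0, hi=7
No pair sums to 60


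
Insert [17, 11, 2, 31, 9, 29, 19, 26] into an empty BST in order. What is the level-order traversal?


Root = 17; build tree by BST insertion.
Level-Order traversal: [17, 11, 31, 2, 29, 9, 19, 26]


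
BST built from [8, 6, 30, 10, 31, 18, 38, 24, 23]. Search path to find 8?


BST root = 8
Search for 8: compare at each node
Path: [8]


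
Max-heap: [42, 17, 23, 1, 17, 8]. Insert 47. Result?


Append 47: [42, 17, 23, 1, 17, 8, 47]
Bubble up: swap idx 6(47) with idx 2(23); swap idx 2(47) with idx 0(42)
Result: [47, 17, 42, 1, 17, 8, 23]


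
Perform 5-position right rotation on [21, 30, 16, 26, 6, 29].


Right rotate by 5: [30, 16, 26, 6, 29, 21]


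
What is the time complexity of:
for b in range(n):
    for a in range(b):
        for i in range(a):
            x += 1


Per nesting level: O(n) * O(n) [triangular over b] * O(n) [triangular over a] = O(n^3)
Complexity: O(n^3)


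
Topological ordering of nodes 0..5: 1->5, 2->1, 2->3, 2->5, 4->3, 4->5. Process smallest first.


Kahn's algorithm, process smallest node first
Order: [0, 2, 1, 4, 3, 5]


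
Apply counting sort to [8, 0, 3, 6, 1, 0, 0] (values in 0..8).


Count array: [3, 1, 0, 1, 0, 0, 1, 0, 1]
Reconstruct: [0, 0, 0, 1, 3, 6, 8]


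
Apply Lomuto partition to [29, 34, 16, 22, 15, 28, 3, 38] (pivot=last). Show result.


Elements <= 38 go left of pivot.
Result: [29, 34, 16, 22, 15, 28, 3, 38], pivot at index 7


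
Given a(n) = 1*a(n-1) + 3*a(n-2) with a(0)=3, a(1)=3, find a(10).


Build bottom-up:
...a(8)=1524, a(9)=3477, a(10)=1*3477+3*1524=8049


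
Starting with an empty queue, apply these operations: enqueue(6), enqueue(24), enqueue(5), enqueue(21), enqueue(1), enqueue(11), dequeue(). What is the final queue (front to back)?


enqueue(6) -> [6]
enqueue(24) -> [6, 24]
enqueue(5) -> [6, 24, 5]
enqueue(21) -> [6, 24, 5, 21]
enqueue(1) -> [6, 24, 5, 21, 1]
enqueue(11) -> [6, 24, 5, 21, 1, 11]
dequeue() returns 6 -> [24, 5, 21, 1, 11]
Final queue (front to back): [24, 5, 21, 1, 11]


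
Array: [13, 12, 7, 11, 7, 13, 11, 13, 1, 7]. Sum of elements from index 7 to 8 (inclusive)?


Prefix sums: [0, 13, 25, 32, 43, 50, 63, 74, 87, 88, 95]
Sum[7..8] = prefix[9] - prefix[7] = 88 - 74 = 14


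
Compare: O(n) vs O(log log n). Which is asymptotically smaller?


double-logarithmic grows slower than linear
O(log log n) is asymptotically smaller; O(n) grows faster


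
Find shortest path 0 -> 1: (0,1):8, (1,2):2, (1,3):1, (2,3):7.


Dijkstra from 0:
Distances: {0: 0, 1: 8, 2: 10, 3: 9}
Shortest distance to 1 = 8, path = [0, 1]


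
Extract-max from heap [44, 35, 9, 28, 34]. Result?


Max = 44
Replace root with last, heapify down
Resulting heap: [35, 34, 9, 28]


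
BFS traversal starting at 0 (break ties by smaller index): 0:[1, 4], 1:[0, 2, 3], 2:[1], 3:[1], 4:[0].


BFS queue: start with [0]
Visit order: [0, 1, 4, 2, 3]


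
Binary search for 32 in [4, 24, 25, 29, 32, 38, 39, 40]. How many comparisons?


Search for 32:
[0,7] mid=3 arr[3]=29
[4,7] mid=5 arr[5]=38
[4,4] mid=4 arr[4]=32
Total: 3 comparisons


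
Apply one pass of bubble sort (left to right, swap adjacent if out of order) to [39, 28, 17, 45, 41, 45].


After one pass: [28, 17, 39, 41, 45, 45]


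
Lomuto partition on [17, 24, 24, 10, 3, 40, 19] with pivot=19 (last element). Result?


Elements <= 19 go left of pivot.
Result: [17, 10, 3, 19, 24, 40, 24], pivot at index 3


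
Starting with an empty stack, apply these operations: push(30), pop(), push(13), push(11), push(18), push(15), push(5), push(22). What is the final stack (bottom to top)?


push(30) -> [30]
pop() returns 30 -> []
push(13) -> [13]
push(11) -> [13, 11]
push(18) -> [13, 11, 18]
push(15) -> [13, 11, 18, 15]
push(5) -> [13, 11, 18, 15, 5]
push(22) -> [13, 11, 18, 15, 5, 22]
Final stack (bottom to top): [13, 11, 18, 15, 5, 22]


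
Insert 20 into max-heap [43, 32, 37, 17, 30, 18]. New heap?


Append 20: [43, 32, 37, 17, 30, 18, 20]
Bubble up: no swaps needed
Result: [43, 32, 37, 17, 30, 18, 20]


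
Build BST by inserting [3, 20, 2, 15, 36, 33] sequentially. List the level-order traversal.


Root = 3; build tree by BST insertion.
Level-Order traversal: [3, 2, 20, 15, 36, 33]


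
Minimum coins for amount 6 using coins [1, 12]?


dp[0]=0; dp[i]=1+min(dp[i-c] for c in coins)
...dp[1]=1, dp[2]=2, dp[3]=3, dp[4]=4, dp[5]=5, dp[6]=6
Minimum coins for 6 = 6


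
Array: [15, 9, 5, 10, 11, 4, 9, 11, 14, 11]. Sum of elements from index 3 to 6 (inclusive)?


Prefix sums: [0, 15, 24, 29, 39, 50, 54, 63, 74, 88, 99]
Sum[3..6] = prefix[7] - prefix[3] = 63 - 29 = 34


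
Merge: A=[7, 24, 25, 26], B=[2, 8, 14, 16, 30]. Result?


Compare heads, take smaller each step.
Merged: [2, 7, 8, 14, 16, 24, 25, 26, 30]


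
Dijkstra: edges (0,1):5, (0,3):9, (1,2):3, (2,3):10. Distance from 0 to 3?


Dijkstra from 0:
Distances: {0: 0, 1: 5, 2: 8, 3: 9}
Shortest distance to 3 = 9, path = [0, 3]


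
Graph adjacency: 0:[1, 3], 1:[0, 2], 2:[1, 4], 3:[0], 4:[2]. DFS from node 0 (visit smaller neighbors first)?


DFS stack-based: start with [0]
Visit order: [0, 1, 2, 4, 3]


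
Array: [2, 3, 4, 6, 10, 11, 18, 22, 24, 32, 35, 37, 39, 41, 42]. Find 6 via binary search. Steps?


Search for 6:
[0,14] mid=7 arr[7]=22
[0,6] mid=3 arr[3]=6
Total: 2 comparisons


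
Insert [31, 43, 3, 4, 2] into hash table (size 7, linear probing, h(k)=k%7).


Insertions: 31->slot 3; 43->slot 1; 3->slot 4; 4->slot 5; 2->slot 2
Table: [None, 43, 2, 31, 3, 4, None]


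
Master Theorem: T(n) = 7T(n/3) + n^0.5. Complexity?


a=7, b=3, c=0.5. log_3(7)=1.771 > c=0.5. Case 1: O(n^log_b(a)) = O(n^1.771)
Complexity: O(n^1.771)


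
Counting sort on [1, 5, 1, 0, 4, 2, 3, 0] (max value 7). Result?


Count array: [2, 2, 1, 1, 1, 1, 0, 0]
Reconstruct: [0, 0, 1, 1, 2, 3, 4, 5]


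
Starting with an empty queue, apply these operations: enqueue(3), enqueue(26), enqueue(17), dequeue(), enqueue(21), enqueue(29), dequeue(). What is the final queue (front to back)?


enqueue(3) -> [3]
enqueue(26) -> [3, 26]
enqueue(17) -> [3, 26, 17]
dequeue() returns 3 -> [26, 17]
enqueue(21) -> [26, 17, 21]
enqueue(29) -> [26, 17, 21, 29]
dequeue() returns 26 -> [17, 21, 29]
Final queue (front to back): [17, 21, 29]


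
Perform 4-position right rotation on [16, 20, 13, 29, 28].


Right rotate by 4: [20, 13, 29, 28, 16]


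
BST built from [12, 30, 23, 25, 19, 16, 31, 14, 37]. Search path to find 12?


BST root = 12
Search for 12: compare at each node
Path: [12]


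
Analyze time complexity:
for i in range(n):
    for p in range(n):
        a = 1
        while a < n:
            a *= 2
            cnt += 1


Per nesting level: O(n) * O(n) * O(log n) = O(n^2 log n)
Complexity: O(n^2 log n)


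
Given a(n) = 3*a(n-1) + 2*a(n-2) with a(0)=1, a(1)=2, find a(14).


Build bottom-up:
...a(12)=2587924, a(13)=9217028, a(14)=3*9217028+2*2587924=32826932


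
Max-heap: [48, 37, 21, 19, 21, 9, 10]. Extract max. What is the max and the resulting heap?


Max = 48
Replace root with last, heapify down
Resulting heap: [37, 21, 21, 19, 10, 9]


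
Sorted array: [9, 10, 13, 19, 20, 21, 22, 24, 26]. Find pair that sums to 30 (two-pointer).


Two pointers: lo=0, hi=8
Found pair: (9, 21) summing to 30


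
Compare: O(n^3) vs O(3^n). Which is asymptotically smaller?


cubic grows slower than exponential (base 3)
O(n^3) is asymptotically smaller; O(3^n) grows faster


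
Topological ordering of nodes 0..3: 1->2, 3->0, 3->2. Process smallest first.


Kahn's algorithm, process smallest node first
Order: [1, 3, 0, 2]


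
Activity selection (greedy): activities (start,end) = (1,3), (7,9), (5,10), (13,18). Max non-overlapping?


Greedy: pick earliest-ending, then skip overlaps.
Selected (3 activities): [(1, 3), (7, 9), (13, 18)]


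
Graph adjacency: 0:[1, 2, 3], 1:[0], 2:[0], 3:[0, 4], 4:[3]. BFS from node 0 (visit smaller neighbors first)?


BFS queue: start with [0]
Visit order: [0, 1, 2, 3, 4]


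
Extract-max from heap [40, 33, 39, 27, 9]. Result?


Max = 40
Replace root with last, heapify down
Resulting heap: [39, 33, 9, 27]


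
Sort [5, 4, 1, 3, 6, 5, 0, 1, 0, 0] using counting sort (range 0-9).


Count array: [3, 2, 0, 1, 1, 2, 1, 0, 0, 0]
Reconstruct: [0, 0, 0, 1, 1, 3, 4, 5, 5, 6]


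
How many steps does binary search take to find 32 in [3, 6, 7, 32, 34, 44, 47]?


Search for 32:
[0,6] mid=3 arr[3]=32
Total: 1 comparisons


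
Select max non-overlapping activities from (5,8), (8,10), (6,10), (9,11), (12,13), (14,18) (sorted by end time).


Greedy: pick earliest-ending, then skip overlaps.
Selected (4 activities): [(5, 8), (8, 10), (12, 13), (14, 18)]


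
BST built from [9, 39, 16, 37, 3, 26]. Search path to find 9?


BST root = 9
Search for 9: compare at each node
Path: [9]


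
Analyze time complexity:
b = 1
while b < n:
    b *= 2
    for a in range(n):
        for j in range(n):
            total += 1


Per nesting level: O(log n) * O(n) * O(n) = O(n^2 log n)
Complexity: O(n^2 log n)


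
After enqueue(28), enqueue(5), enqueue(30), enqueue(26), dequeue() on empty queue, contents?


enqueue(28) -> [28]
enqueue(5) -> [28, 5]
enqueue(30) -> [28, 5, 30]
enqueue(26) -> [28, 5, 30, 26]
dequeue() returns 28 -> [5, 30, 26]
Final queue (front to back): [5, 30, 26]


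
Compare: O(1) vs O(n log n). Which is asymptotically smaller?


constant grows slower than linearithmic
O(1) is asymptotically smaller; O(n log n) grows faster


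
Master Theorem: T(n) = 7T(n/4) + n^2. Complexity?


a=7, b=4, c=2. log_4(7)=1.404 < c=2. Case 3: O(n^c) = O(n^2)
Complexity: O(n^2)


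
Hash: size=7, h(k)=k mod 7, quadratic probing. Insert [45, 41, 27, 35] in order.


Insertions: 45->slot 3; 41->slot 6; 27->slot 0; 35->slot 1
Table: [27, 35, None, 45, None, None, 41]


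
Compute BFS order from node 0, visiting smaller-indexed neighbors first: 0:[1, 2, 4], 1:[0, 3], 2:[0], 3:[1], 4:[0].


BFS queue: start with [0]
Visit order: [0, 1, 2, 4, 3]


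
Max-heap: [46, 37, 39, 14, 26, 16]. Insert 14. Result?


Append 14: [46, 37, 39, 14, 26, 16, 14]
Bubble up: no swaps needed
Result: [46, 37, 39, 14, 26, 16, 14]


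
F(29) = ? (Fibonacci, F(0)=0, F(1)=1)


F(n)=F(n-1)+F(n-2)
...F(27)=196418, F(28)=317811, F(29)=514229


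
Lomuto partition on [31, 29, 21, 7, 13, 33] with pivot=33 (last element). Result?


Elements <= 33 go left of pivot.
Result: [31, 29, 21, 7, 13, 33], pivot at index 5


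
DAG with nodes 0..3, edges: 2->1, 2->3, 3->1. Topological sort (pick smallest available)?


Kahn's algorithm, process smallest node first
Order: [0, 2, 3, 1]


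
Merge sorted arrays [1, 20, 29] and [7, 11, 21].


Compare heads, take smaller each step.
Merged: [1, 7, 11, 20, 21, 29]


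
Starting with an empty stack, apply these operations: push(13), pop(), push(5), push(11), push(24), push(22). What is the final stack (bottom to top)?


push(13) -> [13]
pop() returns 13 -> []
push(5) -> [5]
push(11) -> [5, 11]
push(24) -> [5, 11, 24]
push(22) -> [5, 11, 24, 22]
Final stack (bottom to top): [5, 11, 24, 22]


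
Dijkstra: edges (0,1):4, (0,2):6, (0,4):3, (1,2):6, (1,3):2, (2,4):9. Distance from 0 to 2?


Dijkstra from 0:
Distances: {0: 0, 1: 4, 2: 6, 3: 6, 4: 3}
Shortest distance to 2 = 6, path = [0, 2]


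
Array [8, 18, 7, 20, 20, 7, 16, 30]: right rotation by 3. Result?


Right rotate by 3: [7, 16, 30, 8, 18, 7, 20, 20]


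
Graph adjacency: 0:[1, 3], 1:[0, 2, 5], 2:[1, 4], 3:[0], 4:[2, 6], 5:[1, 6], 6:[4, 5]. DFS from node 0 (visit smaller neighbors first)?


DFS stack-based: start with [0]
Visit order: [0, 1, 2, 4, 6, 5, 3]


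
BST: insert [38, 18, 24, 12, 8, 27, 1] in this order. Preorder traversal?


Root = 38; build tree by BST insertion.
Preorder traversal: [38, 18, 12, 8, 1, 24, 27]


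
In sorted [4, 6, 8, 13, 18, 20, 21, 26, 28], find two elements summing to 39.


Two pointers: lo=0, hi=8
Found pair: (13, 26) summing to 39


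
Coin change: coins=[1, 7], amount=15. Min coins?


dp[0]=0; dp[i]=1+min(dp[i-c] for c in coins)
...dp[10]=4, dp[11]=5, dp[12]=6, dp[13]=7, dp[14]=2, dp[15]=3
Minimum coins for 15 = 3


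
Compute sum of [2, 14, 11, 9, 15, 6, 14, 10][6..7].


Prefix sums: [0, 2, 16, 27, 36, 51, 57, 71, 81]
Sum[6..7] = prefix[8] - prefix[6] = 81 - 57 = 24


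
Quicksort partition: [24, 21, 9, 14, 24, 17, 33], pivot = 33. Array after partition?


Elements <= 33 go left of pivot.
Result: [24, 21, 9, 14, 24, 17, 33], pivot at index 6


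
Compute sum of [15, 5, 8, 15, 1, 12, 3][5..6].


Prefix sums: [0, 15, 20, 28, 43, 44, 56, 59]
Sum[5..6] = prefix[7] - prefix[5] = 59 - 44 = 15


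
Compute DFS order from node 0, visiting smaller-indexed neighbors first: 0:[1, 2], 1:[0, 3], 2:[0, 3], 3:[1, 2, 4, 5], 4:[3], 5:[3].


DFS stack-based: start with [0]
Visit order: [0, 1, 3, 2, 4, 5]


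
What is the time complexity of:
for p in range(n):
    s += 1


Per nesting level: O(n) = O(n)
Complexity: O(n)


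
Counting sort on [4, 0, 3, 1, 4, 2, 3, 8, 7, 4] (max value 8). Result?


Count array: [1, 1, 1, 2, 3, 0, 0, 1, 1]
Reconstruct: [0, 1, 2, 3, 3, 4, 4, 4, 7, 8]


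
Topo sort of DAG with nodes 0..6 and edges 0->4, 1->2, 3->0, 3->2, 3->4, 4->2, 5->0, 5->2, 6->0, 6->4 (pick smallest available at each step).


Kahn's algorithm, process smallest node first
Order: [1, 3, 5, 6, 0, 4, 2]


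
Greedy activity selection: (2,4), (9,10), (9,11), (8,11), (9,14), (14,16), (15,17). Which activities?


Greedy: pick earliest-ending, then skip overlaps.
Selected (3 activities): [(2, 4), (9, 10), (14, 16)]


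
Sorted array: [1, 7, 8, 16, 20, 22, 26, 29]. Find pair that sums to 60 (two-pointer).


Two pointers: lo=0, hi=7
No pair sums to 60


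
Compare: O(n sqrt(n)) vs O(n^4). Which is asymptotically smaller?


n^1.5 grows slower than quartic
O(n sqrt(n)) is asymptotically smaller; O(n^4) grows faster


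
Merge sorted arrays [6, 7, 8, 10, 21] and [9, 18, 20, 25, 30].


Compare heads, take smaller each step.
Merged: [6, 7, 8, 9, 10, 18, 20, 21, 25, 30]


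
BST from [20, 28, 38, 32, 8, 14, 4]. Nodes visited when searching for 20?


BST root = 20
Search for 20: compare at each node
Path: [20]


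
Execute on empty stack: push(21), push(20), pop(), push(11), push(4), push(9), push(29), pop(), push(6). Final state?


push(21) -> [21]
push(20) -> [21, 20]
pop() returns 20 -> [21]
push(11) -> [21, 11]
push(4) -> [21, 11, 4]
push(9) -> [21, 11, 4, 9]
push(29) -> [21, 11, 4, 9, 29]
pop() returns 29 -> [21, 11, 4, 9]
push(6) -> [21, 11, 4, 9, 6]
Final stack (bottom to top): [21, 11, 4, 9, 6]


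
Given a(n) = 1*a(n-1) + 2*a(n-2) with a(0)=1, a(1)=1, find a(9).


Build bottom-up:
...a(7)=85, a(8)=171, a(9)=1*171+2*85=341


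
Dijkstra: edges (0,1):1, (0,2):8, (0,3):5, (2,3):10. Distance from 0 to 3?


Dijkstra from 0:
Distances: {0: 0, 1: 1, 2: 8, 3: 5}
Shortest distance to 3 = 5, path = [0, 3]


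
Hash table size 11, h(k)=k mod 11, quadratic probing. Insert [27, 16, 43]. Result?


Insertions: 27->slot 5; 16->slot 6; 43->slot 10
Table: [None, None, None, None, None, 27, 16, None, None, None, 43]


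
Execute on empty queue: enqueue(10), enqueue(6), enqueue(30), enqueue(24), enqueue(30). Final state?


enqueue(10) -> [10]
enqueue(6) -> [10, 6]
enqueue(30) -> [10, 6, 30]
enqueue(24) -> [10, 6, 30, 24]
enqueue(30) -> [10, 6, 30, 24, 30]
Final queue (front to back): [10, 6, 30, 24, 30]


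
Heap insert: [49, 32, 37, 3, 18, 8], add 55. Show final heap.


Append 55: [49, 32, 37, 3, 18, 8, 55]
Bubble up: swap idx 6(55) with idx 2(37); swap idx 2(55) with idx 0(49)
Result: [55, 32, 49, 3, 18, 8, 37]


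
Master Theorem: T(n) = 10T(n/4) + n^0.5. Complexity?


a=10, b=4, c=0.5. log_4(10)=1.661 > c=0.5. Case 1: O(n^log_b(a)) = O(n^1.661)
Complexity: O(n^1.661)


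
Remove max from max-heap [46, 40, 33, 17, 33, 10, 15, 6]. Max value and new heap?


Max = 46
Replace root with last, heapify down
Resulting heap: [40, 33, 33, 17, 6, 10, 15]


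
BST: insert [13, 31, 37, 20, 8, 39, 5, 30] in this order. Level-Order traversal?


Root = 13; build tree by BST insertion.
Level-Order traversal: [13, 8, 31, 5, 20, 37, 30, 39]


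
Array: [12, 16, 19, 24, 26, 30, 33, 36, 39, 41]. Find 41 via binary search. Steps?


Search for 41:
[0,9] mid=4 arr[4]=26
[5,9] mid=7 arr[7]=36
[8,9] mid=8 arr[8]=39
[9,9] mid=9 arr[9]=41
Total: 4 comparisons


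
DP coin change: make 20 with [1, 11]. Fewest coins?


dp[0]=0; dp[i]=1+min(dp[i-c] for c in coins)
...dp[15]=5, dp[16]=6, dp[17]=7, dp[18]=8, dp[19]=9, dp[20]=10
Minimum coins for 20 = 10


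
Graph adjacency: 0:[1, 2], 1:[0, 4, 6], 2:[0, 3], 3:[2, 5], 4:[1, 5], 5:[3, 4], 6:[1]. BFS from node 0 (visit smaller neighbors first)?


BFS queue: start with [0]
Visit order: [0, 1, 2, 4, 6, 3, 5]


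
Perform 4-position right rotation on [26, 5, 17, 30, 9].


Right rotate by 4: [5, 17, 30, 9, 26]


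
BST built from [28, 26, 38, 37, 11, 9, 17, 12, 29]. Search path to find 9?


BST root = 28
Search for 9: compare at each node
Path: [28, 26, 11, 9]


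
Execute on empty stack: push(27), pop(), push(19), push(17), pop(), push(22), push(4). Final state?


push(27) -> [27]
pop() returns 27 -> []
push(19) -> [19]
push(17) -> [19, 17]
pop() returns 17 -> [19]
push(22) -> [19, 22]
push(4) -> [19, 22, 4]
Final stack (bottom to top): [19, 22, 4]


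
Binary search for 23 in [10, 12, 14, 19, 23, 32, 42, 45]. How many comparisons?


Search for 23:
[0,7] mid=3 arr[3]=19
[4,7] mid=5 arr[5]=32
[4,4] mid=4 arr[4]=23
Total: 3 comparisons


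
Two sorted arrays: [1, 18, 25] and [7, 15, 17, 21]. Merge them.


Compare heads, take smaller each step.
Merged: [1, 7, 15, 17, 18, 21, 25]


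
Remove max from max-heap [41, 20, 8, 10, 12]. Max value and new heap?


Max = 41
Replace root with last, heapify down
Resulting heap: [20, 12, 8, 10]


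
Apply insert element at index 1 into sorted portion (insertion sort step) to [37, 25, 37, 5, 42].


After one pass: [25, 37, 37, 5, 42]


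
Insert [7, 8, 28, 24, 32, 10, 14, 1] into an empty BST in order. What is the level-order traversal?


Root = 7; build tree by BST insertion.
Level-Order traversal: [7, 1, 8, 28, 24, 32, 10, 14]


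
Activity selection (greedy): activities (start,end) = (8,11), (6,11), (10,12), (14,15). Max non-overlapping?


Greedy: pick earliest-ending, then skip overlaps.
Selected (2 activities): [(8, 11), (14, 15)]


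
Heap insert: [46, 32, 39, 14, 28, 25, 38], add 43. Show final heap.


Append 43: [46, 32, 39, 14, 28, 25, 38, 43]
Bubble up: swap idx 7(43) with idx 3(14); swap idx 3(43) with idx 1(32)
Result: [46, 43, 39, 32, 28, 25, 38, 14]


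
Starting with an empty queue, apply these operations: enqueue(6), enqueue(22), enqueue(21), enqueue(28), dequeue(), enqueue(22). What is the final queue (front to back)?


enqueue(6) -> [6]
enqueue(22) -> [6, 22]
enqueue(21) -> [6, 22, 21]
enqueue(28) -> [6, 22, 21, 28]
dequeue() returns 6 -> [22, 21, 28]
enqueue(22) -> [22, 21, 28, 22]
Final queue (front to back): [22, 21, 28, 22]


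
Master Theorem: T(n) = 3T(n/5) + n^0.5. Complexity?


a=3, b=5, c=0.5. log_5(3)=0.683 > c=0.5. Case 1: O(n^log_b(a)) = O(n^0.683)
Complexity: O(n^0.683)


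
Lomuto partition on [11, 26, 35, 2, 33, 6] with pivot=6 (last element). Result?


Elements <= 6 go left of pivot.
Result: [2, 6, 35, 11, 33, 26], pivot at index 1


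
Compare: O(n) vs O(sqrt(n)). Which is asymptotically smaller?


sublinear grows slower than linear
O(sqrt(n)) is asymptotically smaller; O(n) grows faster


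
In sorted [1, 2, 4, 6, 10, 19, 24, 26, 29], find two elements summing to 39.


Two pointers: lo=0, hi=8
Found pair: (10, 29) summing to 39


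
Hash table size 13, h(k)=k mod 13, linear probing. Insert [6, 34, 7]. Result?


Insertions: 6->slot 6; 34->slot 8; 7->slot 7
Table: [None, None, None, None, None, None, 6, 7, 34, None, None, None, None]


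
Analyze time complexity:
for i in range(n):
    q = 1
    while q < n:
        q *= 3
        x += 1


Per nesting level: O(n) * O(log n) = O(n log n)
Complexity: O(n log n)


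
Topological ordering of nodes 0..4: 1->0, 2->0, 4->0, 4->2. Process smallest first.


Kahn's algorithm, process smallest node first
Order: [1, 3, 4, 2, 0]


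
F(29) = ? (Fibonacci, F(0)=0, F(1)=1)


F(n)=F(n-1)+F(n-2)
...F(27)=196418, F(28)=317811, F(29)=514229


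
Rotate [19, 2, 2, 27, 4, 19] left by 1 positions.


Left rotate by 1: [2, 2, 27, 4, 19, 19]


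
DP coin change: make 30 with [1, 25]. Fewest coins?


dp[0]=0; dp[i]=1+min(dp[i-c] for c in coins)
...dp[25]=1, dp[26]=2, dp[27]=3, dp[28]=4, dp[29]=5, dp[30]=6
Minimum coins for 30 = 6


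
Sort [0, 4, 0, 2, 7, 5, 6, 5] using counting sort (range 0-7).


Count array: [2, 0, 1, 0, 1, 2, 1, 1]
Reconstruct: [0, 0, 2, 4, 5, 5, 6, 7]


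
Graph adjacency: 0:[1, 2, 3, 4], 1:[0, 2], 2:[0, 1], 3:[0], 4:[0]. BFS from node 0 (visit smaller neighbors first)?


BFS queue: start with [0]
Visit order: [0, 1, 2, 3, 4]


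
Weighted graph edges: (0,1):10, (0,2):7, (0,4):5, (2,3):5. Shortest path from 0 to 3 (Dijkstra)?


Dijkstra from 0:
Distances: {0: 0, 1: 10, 2: 7, 3: 12, 4: 5}
Shortest distance to 3 = 12, path = [0, 2, 3]


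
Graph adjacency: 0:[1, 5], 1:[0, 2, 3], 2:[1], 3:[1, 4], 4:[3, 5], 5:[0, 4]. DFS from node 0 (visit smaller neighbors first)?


DFS stack-based: start with [0]
Visit order: [0, 1, 2, 3, 4, 5]


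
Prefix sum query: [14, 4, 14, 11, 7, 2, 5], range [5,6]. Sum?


Prefix sums: [0, 14, 18, 32, 43, 50, 52, 57]
Sum[5..6] = prefix[7] - prefix[5] = 57 - 50 = 7


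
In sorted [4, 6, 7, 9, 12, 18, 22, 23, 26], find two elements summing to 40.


Two pointers: lo=0, hi=8
Found pair: (18, 22) summing to 40


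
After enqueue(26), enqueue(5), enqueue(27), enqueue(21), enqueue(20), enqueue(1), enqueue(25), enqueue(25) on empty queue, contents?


enqueue(26) -> [26]
enqueue(5) -> [26, 5]
enqueue(27) -> [26, 5, 27]
enqueue(21) -> [26, 5, 27, 21]
enqueue(20) -> [26, 5, 27, 21, 20]
enqueue(1) -> [26, 5, 27, 21, 20, 1]
enqueue(25) -> [26, 5, 27, 21, 20, 1, 25]
enqueue(25) -> [26, 5, 27, 21, 20, 1, 25, 25]
Final queue (front to back): [26, 5, 27, 21, 20, 1, 25, 25]


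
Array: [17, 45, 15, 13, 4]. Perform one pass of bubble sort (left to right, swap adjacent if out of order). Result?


After one pass: [17, 15, 13, 4, 45]


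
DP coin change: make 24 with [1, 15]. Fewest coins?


dp[0]=0; dp[i]=1+min(dp[i-c] for c in coins)
...dp[19]=5, dp[20]=6, dp[21]=7, dp[22]=8, dp[23]=9, dp[24]=10
Minimum coins for 24 = 10


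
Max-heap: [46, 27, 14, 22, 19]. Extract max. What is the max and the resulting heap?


Max = 46
Replace root with last, heapify down
Resulting heap: [27, 22, 14, 19]


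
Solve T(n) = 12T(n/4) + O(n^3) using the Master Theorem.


a=12, b=4, c=3. log_4(12)=1.792 < c=3. Case 3: O(n^c) = O(n^3)
Complexity: O(n^3)


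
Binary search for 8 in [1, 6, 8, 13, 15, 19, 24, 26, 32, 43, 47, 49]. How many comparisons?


Search for 8:
[0,11] mid=5 arr[5]=19
[0,4] mid=2 arr[2]=8
Total: 2 comparisons


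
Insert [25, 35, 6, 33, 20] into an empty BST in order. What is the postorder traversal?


Root = 25; build tree by BST insertion.
Postorder traversal: [20, 6, 33, 35, 25]


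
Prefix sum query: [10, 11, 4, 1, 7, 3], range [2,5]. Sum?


Prefix sums: [0, 10, 21, 25, 26, 33, 36]
Sum[2..5] = prefix[6] - prefix[2] = 36 - 21 = 15


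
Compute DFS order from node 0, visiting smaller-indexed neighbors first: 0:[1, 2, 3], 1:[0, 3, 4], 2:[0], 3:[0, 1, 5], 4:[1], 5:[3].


DFS stack-based: start with [0]
Visit order: [0, 1, 3, 5, 4, 2]


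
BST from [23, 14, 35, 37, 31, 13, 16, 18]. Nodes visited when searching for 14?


BST root = 23
Search for 14: compare at each node
Path: [23, 14]


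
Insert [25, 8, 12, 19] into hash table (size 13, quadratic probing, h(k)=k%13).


Insertions: 25->slot 12; 8->slot 8; 12->slot 0; 19->slot 6
Table: [12, None, None, None, None, None, 19, None, 8, None, None, None, 25]


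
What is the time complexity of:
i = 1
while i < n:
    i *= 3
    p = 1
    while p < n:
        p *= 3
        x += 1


Per nesting level: O(log n) * O(log n) = O((log n)^2)
Complexity: O((log n)^2)


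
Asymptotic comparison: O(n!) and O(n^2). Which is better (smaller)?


quadratic grows slower than factorial
O(n^2) is asymptotically smaller; O(n!) grows faster


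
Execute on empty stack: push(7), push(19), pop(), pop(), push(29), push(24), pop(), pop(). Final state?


push(7) -> [7]
push(19) -> [7, 19]
pop() returns 19 -> [7]
pop() returns 7 -> []
push(29) -> [29]
push(24) -> [29, 24]
pop() returns 24 -> [29]
pop() returns 29 -> []
Final stack (bottom to top): []


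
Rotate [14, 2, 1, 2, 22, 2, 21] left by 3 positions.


Left rotate by 3: [2, 22, 2, 21, 14, 2, 1]


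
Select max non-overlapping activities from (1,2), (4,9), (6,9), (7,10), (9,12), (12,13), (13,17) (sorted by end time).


Greedy: pick earliest-ending, then skip overlaps.
Selected (5 activities): [(1, 2), (4, 9), (9, 12), (12, 13), (13, 17)]


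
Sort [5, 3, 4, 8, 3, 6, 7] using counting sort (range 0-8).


Count array: [0, 0, 0, 2, 1, 1, 1, 1, 1]
Reconstruct: [3, 3, 4, 5, 6, 7, 8]


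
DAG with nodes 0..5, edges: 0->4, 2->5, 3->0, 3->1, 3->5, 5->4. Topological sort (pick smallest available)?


Kahn's algorithm, process smallest node first
Order: [2, 3, 0, 1, 5, 4]


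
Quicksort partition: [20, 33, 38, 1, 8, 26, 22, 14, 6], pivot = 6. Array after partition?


Elements <= 6 go left of pivot.
Result: [1, 6, 38, 20, 8, 26, 22, 14, 33], pivot at index 1


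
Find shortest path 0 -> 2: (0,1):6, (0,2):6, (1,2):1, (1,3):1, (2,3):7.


Dijkstra from 0:
Distances: {0: 0, 1: 6, 2: 6, 3: 7}
Shortest distance to 2 = 6, path = [0, 2]


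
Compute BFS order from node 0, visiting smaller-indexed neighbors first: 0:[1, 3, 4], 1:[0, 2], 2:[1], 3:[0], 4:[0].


BFS queue: start with [0]
Visit order: [0, 1, 3, 4, 2]


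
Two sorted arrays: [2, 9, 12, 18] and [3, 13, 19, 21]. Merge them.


Compare heads, take smaller each step.
Merged: [2, 3, 9, 12, 13, 18, 19, 21]


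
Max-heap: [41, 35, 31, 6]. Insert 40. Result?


Append 40: [41, 35, 31, 6, 40]
Bubble up: swap idx 4(40) with idx 1(35)
Result: [41, 40, 31, 6, 35]


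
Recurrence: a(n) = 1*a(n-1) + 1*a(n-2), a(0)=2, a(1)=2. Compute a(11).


Build bottom-up:
...a(9)=110, a(10)=178, a(11)=1*178+1*110=288


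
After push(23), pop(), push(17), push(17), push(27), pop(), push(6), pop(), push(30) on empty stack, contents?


push(23) -> [23]
pop() returns 23 -> []
push(17) -> [17]
push(17) -> [17, 17]
push(27) -> [17, 17, 27]
pop() returns 27 -> [17, 17]
push(6) -> [17, 17, 6]
pop() returns 6 -> [17, 17]
push(30) -> [17, 17, 30]
Final stack (bottom to top): [17, 17, 30]


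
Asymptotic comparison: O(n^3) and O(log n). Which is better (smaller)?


logarithmic grows slower than cubic
O(log n) is asymptotically smaller; O(n^3) grows faster


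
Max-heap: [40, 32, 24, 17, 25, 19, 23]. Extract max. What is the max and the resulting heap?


Max = 40
Replace root with last, heapify down
Resulting heap: [32, 25, 24, 17, 23, 19]


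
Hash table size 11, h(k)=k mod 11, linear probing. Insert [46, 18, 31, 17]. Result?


Insertions: 46->slot 2; 18->slot 7; 31->slot 9; 17->slot 6
Table: [None, None, 46, None, None, None, 17, 18, None, 31, None]


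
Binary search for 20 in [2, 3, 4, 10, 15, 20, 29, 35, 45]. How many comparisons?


Search for 20:
[0,8] mid=4 arr[4]=15
[5,8] mid=6 arr[6]=29
[5,5] mid=5 arr[5]=20
Total: 3 comparisons


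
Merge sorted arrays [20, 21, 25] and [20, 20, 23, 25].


Compare heads, take smaller each step.
Merged: [20, 20, 20, 21, 23, 25, 25]


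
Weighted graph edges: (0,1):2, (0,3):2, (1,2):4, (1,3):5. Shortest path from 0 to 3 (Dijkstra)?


Dijkstra from 0:
Distances: {0: 0, 1: 2, 2: 6, 3: 2}
Shortest distance to 3 = 2, path = [0, 3]


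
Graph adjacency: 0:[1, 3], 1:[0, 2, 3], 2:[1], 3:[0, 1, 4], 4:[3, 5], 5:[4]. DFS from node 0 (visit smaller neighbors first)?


DFS stack-based: start with [0]
Visit order: [0, 1, 2, 3, 4, 5]


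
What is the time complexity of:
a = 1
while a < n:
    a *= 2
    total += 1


Per nesting level: O(log n) = O(log n)
Complexity: O(log n)


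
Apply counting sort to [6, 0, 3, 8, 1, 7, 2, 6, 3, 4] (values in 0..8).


Count array: [1, 1, 1, 2, 1, 0, 2, 1, 1]
Reconstruct: [0, 1, 2, 3, 3, 4, 6, 6, 7, 8]


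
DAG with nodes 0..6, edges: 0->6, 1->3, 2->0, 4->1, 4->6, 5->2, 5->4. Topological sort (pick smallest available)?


Kahn's algorithm, process smallest node first
Order: [5, 2, 0, 4, 1, 3, 6]


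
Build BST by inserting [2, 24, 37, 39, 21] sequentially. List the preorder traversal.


Root = 2; build tree by BST insertion.
Preorder traversal: [2, 24, 21, 37, 39]


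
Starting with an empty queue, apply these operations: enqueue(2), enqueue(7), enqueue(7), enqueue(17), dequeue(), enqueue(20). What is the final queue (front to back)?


enqueue(2) -> [2]
enqueue(7) -> [2, 7]
enqueue(7) -> [2, 7, 7]
enqueue(17) -> [2, 7, 7, 17]
dequeue() returns 2 -> [7, 7, 17]
enqueue(20) -> [7, 7, 17, 20]
Final queue (front to back): [7, 7, 17, 20]


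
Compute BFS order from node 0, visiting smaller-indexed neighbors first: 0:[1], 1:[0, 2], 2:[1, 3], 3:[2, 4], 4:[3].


BFS queue: start with [0]
Visit order: [0, 1, 2, 3, 4]


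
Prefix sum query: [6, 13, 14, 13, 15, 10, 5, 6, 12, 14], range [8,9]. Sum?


Prefix sums: [0, 6, 19, 33, 46, 61, 71, 76, 82, 94, 108]
Sum[8..9] = prefix[10] - prefix[8] = 108 - 82 = 26


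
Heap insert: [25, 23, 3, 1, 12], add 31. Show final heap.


Append 31: [25, 23, 3, 1, 12, 31]
Bubble up: swap idx 5(31) with idx 2(3); swap idx 2(31) with idx 0(25)
Result: [31, 23, 25, 1, 12, 3]


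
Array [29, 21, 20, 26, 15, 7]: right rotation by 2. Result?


Right rotate by 2: [15, 7, 29, 21, 20, 26]


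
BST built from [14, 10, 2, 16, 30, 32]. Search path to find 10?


BST root = 14
Search for 10: compare at each node
Path: [14, 10]


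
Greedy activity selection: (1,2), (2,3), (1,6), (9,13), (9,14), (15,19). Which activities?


Greedy: pick earliest-ending, then skip overlaps.
Selected (4 activities): [(1, 2), (2, 3), (9, 13), (15, 19)]


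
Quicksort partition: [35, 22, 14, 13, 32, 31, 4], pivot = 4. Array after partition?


Elements <= 4 go left of pivot.
Result: [4, 22, 14, 13, 32, 31, 35], pivot at index 0


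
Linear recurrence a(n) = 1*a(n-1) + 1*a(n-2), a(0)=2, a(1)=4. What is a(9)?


Build bottom-up:
...a(7)=68, a(8)=110, a(9)=1*110+1*68=178


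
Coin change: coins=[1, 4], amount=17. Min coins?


dp[0]=0; dp[i]=1+min(dp[i-c] for c in coins)
...dp[12]=3, dp[13]=4, dp[14]=5, dp[15]=6, dp[16]=4, dp[17]=5
Minimum coins for 17 = 5
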